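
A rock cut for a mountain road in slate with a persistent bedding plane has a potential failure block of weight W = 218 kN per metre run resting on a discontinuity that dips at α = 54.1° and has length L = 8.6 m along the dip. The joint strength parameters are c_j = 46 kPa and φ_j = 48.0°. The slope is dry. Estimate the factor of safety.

FS = 3.04

Resolving the block weight along and normal to the plane and applying the Mohr–Coulomb strength on the joint:
N' = W cosα = 218·cos54.1° = 127.8 kN/m
Driving force T = W sinα = 218·sin54.1° = 176.6 kN/m
Resisting force R = c_j·L + N'·tanφ_j = 46·8.6 + 127.8·tan48.0° = 395.6 + 142.0 = 537.6 kN/m
FS = R / T = 537.6 / 176.6 = 3.044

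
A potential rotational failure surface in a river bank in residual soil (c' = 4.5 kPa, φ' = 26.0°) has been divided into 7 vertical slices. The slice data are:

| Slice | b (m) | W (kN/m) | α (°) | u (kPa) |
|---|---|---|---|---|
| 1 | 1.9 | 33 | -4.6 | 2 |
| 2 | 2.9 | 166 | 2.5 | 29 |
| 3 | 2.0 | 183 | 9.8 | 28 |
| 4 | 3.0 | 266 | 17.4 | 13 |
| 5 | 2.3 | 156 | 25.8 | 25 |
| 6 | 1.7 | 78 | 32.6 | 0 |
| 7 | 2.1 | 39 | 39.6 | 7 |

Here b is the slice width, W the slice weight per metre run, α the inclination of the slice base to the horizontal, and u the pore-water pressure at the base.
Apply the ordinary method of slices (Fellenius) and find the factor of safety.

Ordinary method of slices: FS = Σ[c'·Δl_i + (W_i cosα_i − u_i·Δl_i)·tanφ'] / Σ W_i sinα_i, with Δl_i = b_i / cosα_i.
Slice 1: Δl = 1.9/cos(-4.6°) = 1.906 m; N'_1 = 33·cos(-4.6°) − 2·1.906 = 29.1; c'Δl = 8.58; W sinα = -2.6
Slice 2: Δl = 2.9/cos2.5° = 2.903 m; N'_2 = 166·cos2.5° − 29·2.903 = 81.7; c'Δl = 13.06; W sinα = 7.2
Slice 3: Δl = 2.0/cos9.8° = 2.030 m; N'_3 = 183·cos9.8° − 28·2.030 = 123.5; c'Δl = 9.13; W sinα = 31.1
Slice 4: Δl = 3.0/cos17.4° = 3.144 m; N'_4 = 266·cos17.4° − 13·3.144 = 213.0; c'Δl = 14.15; W sinα = 79.5
Slice 5: Δl = 2.3/cos25.8° = 2.555 m; N'_5 = 156·cos25.8° − 25·2.555 = 76.6; c'Δl = 11.50; W sinα = 67.9
Slice 6: Δl = 1.7/cos32.6° = 2.018 m; N'_6 = 78·cos32.6° − 0·2.018 = 65.7; c'Δl = 9.08; W sinα = 42.0
Slice 7: Δl = 2.1/cos39.6° = 2.725 m; N'_7 = 39·cos39.6° − 7·2.725 = 11.0; c'Δl = 12.26; W sinα = 24.9
Σc'Δl = 77.8 kN/m; ΣN' = 600.5 kN/m; ΣW sinα = 250.1 kN/m
Resisting = 77.8 + 600.5·tan26.0° = 77.8 + 292.9 = 370.6 kN/m
FS = 370.6 / 250.1 = 1.482

FS = 1.48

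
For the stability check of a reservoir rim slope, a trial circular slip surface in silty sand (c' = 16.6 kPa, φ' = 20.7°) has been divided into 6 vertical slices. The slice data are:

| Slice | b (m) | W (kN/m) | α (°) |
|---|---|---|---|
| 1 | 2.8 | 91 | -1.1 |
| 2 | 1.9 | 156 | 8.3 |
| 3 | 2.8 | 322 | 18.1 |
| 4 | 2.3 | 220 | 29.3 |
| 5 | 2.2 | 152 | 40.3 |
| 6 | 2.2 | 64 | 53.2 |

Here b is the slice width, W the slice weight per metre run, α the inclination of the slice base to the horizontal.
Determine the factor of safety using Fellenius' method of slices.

FS = 1.64

Ordinary method of slices: FS = Σ[c'·Δl_i + (W_i cosα_i)·tanφ'] / Σ W_i sinα_i, with Δl_i = b_i / cosα_i.
Slice 1: Δl = 2.8/cos(-1.1°) = 2.801 m; N'_1 = 91·cos(-1.1°) = 91.0; c'Δl = 46.49; W sinα = -1.7
Slice 2: Δl = 1.9/cos8.3° = 1.920 m; N'_2 = 156·cos8.3° = 154.4; c'Δl = 31.87; W sinα = 22.5
Slice 3: Δl = 2.8/cos18.1° = 2.946 m; N'_3 = 322·cos18.1° = 306.1; c'Δl = 48.90; W sinα = 100.0
Slice 4: Δl = 2.3/cos29.3° = 2.637 m; N'_4 = 220·cos29.3° = 191.9; c'Δl = 43.78; W sinα = 107.7
Slice 5: Δl = 2.2/cos40.3° = 2.885 m; N'_5 = 152·cos40.3° = 115.9; c'Δl = 47.88; W sinα = 98.3
Slice 6: Δl = 2.2/cos53.2° = 3.673 m; N'_6 = 64·cos53.2° = 38.3; c'Δl = 60.97; W sinα = 51.2
Σc'Δl = 279.9 kN/m; ΣN' = 897.5 kN/m; ΣW sinα = 378.0 kN/m
Resisting = 279.9 + 897.5·tan20.7° = 279.9 + 339.1 = 619.0 kN/m
FS = 619.0 / 378.0 = 1.638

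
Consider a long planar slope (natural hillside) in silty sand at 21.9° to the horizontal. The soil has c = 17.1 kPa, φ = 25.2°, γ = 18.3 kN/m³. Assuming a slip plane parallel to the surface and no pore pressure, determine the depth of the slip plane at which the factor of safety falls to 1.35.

Setting FS = 1.35 in FS = [c + γz cos²β tanφ] / [γz sinβ cosβ] and solving for z:
z = c / [γ cosβ (FS·sinβ − cosβ·tanφ)]
  = 17.1 / [18.3·cos21.9°·(1.35·sin21.9° − cos21.9°·tan25.2°)]
  = 17.1 / [18.3·0.9278·(1.35·0.3730 − 0.9278·0.4706)]
  = 17.1 / 1.1364 = 15.048 m

z = 15.05 m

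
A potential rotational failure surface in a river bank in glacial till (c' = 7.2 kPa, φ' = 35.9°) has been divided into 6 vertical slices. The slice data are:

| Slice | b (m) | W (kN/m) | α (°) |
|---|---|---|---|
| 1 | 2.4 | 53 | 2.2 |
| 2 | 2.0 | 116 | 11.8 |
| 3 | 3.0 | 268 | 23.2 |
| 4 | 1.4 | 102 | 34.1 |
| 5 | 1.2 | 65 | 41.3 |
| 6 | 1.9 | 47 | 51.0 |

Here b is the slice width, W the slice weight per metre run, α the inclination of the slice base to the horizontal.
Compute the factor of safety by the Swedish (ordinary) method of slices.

FS = 1.93

Ordinary method of slices: FS = Σ[c'·Δl_i + (W_i cosα_i)·tanφ'] / Σ W_i sinα_i, with Δl_i = b_i / cosα_i.
Slice 1: Δl = 2.4/cos2.2° = 2.402 m; N'_1 = 53·cos2.2° = 53.0; c'Δl = 17.29; W sinα = 2.0
Slice 2: Δl = 2.0/cos11.8° = 2.043 m; N'_2 = 116·cos11.8° = 113.5; c'Δl = 14.71; W sinα = 23.7
Slice 3: Δl = 3.0/cos23.2° = 3.264 m; N'_3 = 268·cos23.2° = 246.3; c'Δl = 23.50; W sinα = 105.6
Slice 4: Δl = 1.4/cos34.1° = 1.691 m; N'_4 = 102·cos34.1° = 84.5; c'Δl = 12.17; W sinα = 57.2
Slice 5: Δl = 1.2/cos41.3° = 1.597 m; N'_5 = 65·cos41.3° = 48.8; c'Δl = 11.50; W sinα = 42.9
Slice 6: Δl = 1.9/cos51.0° = 3.019 m; N'_6 = 47·cos51.0° = 29.6; c'Δl = 21.74; W sinα = 36.5
Σc'Δl = 100.9 kN/m; ΣN' = 575.7 kN/m; ΣW sinα = 267.9 kN/m
Resisting = 100.9 + 575.7·tan35.9° = 100.9 + 416.7 = 517.7 kN/m
FS = 517.7 / 267.9 = 1.932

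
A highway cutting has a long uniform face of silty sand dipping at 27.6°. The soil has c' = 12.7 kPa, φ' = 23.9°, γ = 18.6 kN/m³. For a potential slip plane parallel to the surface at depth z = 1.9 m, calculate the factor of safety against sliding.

FS = 1.72

For an infinite slope with a slip plane parallel to the surface (no pore pressure): FS = [c' + γz cos²β tanφ'] / [γz sinβ cosβ].
γz = 18.6·1.9 = 35.34 kN/m²
Numerator = 12.7 + 35.34·cos²27.6°·tan23.9° = 12.7 + 35.34·0.7854·0.4431 = 24.999 kPa
Denominator = 35.34·sin27.6°·cos27.6° = 35.34·0.4633·0.8862 = 14.510 kPa
FS = 24.999 / 14.510 = 1.723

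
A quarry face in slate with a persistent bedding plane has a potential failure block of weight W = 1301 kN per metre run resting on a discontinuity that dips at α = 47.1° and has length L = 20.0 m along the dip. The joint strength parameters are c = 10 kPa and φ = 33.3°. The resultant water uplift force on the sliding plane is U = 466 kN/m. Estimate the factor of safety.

Resolving the block weight along and normal to the plane and applying the Mohr–Coulomb strength on the joint:
N' = W cosα − U = 1301·cos47.1° − 466 = 419.6 kN/m
Driving force T = W sinα = 1301·sin47.1° = 953.0 kN/m
Resisting force R = c·L + N'·tanφ = 10·20.0 + 419.6·tan33.3° = 200.0 + 275.6 = 475.6 kN/m
FS = R / T = 475.6 / 953.0 = 0.499

FS = 0.50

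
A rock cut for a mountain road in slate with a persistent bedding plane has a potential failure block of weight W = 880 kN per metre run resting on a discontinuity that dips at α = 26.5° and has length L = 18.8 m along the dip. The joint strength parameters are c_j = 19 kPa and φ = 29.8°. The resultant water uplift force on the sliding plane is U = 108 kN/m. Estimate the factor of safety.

Resolving the block weight along and normal to the plane and applying the Mohr–Coulomb strength on the joint:
N' = W cosα − U = 880·cos26.5° − 108 = 679.5 kN/m
Driving force T = W sinα = 880·sin26.5° = 392.7 kN/m
Resisting force R = c_j·L + N'·tanφ = 19·18.8 + 679.5·tan29.8° = 357.2 + 389.2 = 746.4 kN/m
FS = R / T = 746.4 / 392.7 = 1.901

FS = 1.90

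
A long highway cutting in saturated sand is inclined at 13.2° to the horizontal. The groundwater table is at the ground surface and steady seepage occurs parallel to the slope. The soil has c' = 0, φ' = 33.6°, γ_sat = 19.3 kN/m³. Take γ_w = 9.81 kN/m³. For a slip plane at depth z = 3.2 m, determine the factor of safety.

FS = 1.39

With seepage parallel to the slope and the water table at the surface, the effective normal stress on the slip plane uses the buoyant unit weight γ' = γ_sat − γ_w while the driving shear stress uses γ_sat:
FS = [c' + γ' z cos²β tanφ'] / [γ_sat z sinβ cosβ]
(For c' = 0 this reduces to FS = (γ'/γ_sat)·tanφ'/tanβ.)
γ' = 19.3 − 9.81 = 9.49 kN/m³
Numerator = 0.0 + 9.49·3.2·cos²13.2°·tan33.6° = 0.0 + 9.49·3.2·0.9479·0.6644 = 19.124 kPa
Denominator = 19.3·3.2·sin13.2°·cos13.2° = 19.3·3.2·0.2284·0.9736 = 13.730 kPa
FS = 19.124 / 13.730 = 1.393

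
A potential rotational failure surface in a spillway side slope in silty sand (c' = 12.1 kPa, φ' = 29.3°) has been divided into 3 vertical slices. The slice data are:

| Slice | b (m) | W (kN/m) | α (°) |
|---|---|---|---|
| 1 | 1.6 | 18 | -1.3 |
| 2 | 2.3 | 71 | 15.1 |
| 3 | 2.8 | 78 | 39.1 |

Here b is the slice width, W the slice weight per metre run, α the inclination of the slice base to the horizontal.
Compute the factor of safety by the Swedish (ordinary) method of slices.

Ordinary method of slices: FS = Σ[c'·Δl_i + (W_i cosα_i)·tanφ'] / Σ W_i sinα_i, with Δl_i = b_i / cosα_i.
Slice 1: Δl = 1.6/cos(-1.3°) = 1.600 m; N'_1 = 18·cos(-1.3°) = 18.0; c'Δl = 19.36; W sinα = -0.4
Slice 2: Δl = 2.3/cos15.1° = 2.382 m; N'_2 = 71·cos15.1° = 68.5; c'Δl = 28.83; W sinα = 18.5
Slice 3: Δl = 2.8/cos39.1° = 3.608 m; N'_3 = 78·cos39.1° = 60.5; c'Δl = 43.66; W sinα = 49.2
Σc'Δl = 91.8 kN/m; ΣN' = 147.1 kN/m; ΣW sinα = 67.3 kN/m
Resisting = 91.8 + 147.1·tan29.3° = 91.8 + 82.5 = 174.4 kN/m
FS = 174.4 / 67.3 = 2.592

FS = 2.59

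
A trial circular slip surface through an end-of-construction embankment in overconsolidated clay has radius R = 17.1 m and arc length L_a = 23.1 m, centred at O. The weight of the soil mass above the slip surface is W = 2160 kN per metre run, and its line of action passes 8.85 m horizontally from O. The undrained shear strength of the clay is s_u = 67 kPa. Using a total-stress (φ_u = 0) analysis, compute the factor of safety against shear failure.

FS = 1.38

Taking moments about the centre O, the resisting moment is provided by the undrained shear strength acting along the arc:
M_R = s_u·L_a·R = 67·23.10·17.1 = 26465.7 kN·m/m
M_D = W·d = 2160·8.85 = 19116.0 kN·m/m
FS = M_R / M_D = 26465.7 / 19116.0 = 1.384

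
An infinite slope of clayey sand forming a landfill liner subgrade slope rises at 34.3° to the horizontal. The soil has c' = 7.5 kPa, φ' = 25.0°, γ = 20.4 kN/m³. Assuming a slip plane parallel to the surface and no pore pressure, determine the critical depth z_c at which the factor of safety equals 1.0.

z_c = 2.50 m

Setting FS = 1.00 in FS = [c' + γz cos²β tanφ'] / [γz sinβ cosβ] and solving for z:
z = c' / [γ cosβ (FS·sinβ − cosβ·tanφ')]
  = 7.5 / [20.4·cos34.3°·(1.00·sin34.3° − cos34.3°·tan25.0°)]
  = 7.5 / [20.4·0.8261·(1.00·0.5635 − 0.8261·0.4663)]
  = 7.5 / 3.0050 = 2.496 m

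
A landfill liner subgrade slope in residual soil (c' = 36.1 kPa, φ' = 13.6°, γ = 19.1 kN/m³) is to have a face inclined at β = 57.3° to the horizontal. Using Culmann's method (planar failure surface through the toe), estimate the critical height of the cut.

H_c = 22.32 m

Culmann's analysis gives the critical failure plane at α_cr = (β + φ')/2 = (57.3 + 13.6)/2 = 35.4°, and the critical height
H_c = (4c'/γ) · sinβ cosφ' / [1 − cos(β − φ')]
    = (4·36.1/19.1) · sin57.3°·cos13.6° / [1 − cos(43.7°)]
    = 7.560 · 0.8415·0.9720 / [1 − 0.7230]
    = 7.560 · 0.8179 / 0.2770
    = 22.32 m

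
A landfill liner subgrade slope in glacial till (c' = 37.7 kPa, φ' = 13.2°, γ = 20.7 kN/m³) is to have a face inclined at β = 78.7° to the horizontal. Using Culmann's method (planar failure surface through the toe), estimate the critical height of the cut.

H_c = 11.88 m

Culmann's analysis gives the critical failure plane at α_cr = (β + φ')/2 = (78.7 + 13.2)/2 = 46.0°, and the critical height
H_c = (4c'/γ) · sinβ cosφ' / [1 − cos(β − φ')]
    = (4·37.7/20.7) · sin78.7°·cos13.2° / [1 − cos(65.5°)]
    = 7.285 · 0.9806·0.9736 / [1 − 0.4147]
    = 7.285 · 0.9547 / 0.5853
    = 11.88 m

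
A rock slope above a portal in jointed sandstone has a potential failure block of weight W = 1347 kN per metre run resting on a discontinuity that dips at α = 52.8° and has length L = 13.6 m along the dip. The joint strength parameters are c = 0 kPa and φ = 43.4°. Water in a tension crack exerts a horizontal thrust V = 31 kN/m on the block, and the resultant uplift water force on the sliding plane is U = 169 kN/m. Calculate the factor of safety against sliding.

FS = 0.54

Resolving the block weight along and normal to the plane and applying the Mohr–Coulomb strength on the joint:
N' = W cosα − U − V sinα = 1347·cos52.8° − 169 − 31·sin52.8° = 620.7 kN/m
Driving force T = W sinα + V cosα = 1347·sin52.8° + 31·cos52.8° = 1091.7 kN/m
Resisting force R = c·L + N'·tanφ = 0·13.6 + 620.7·tan43.4° = 0.0 + 587.0 = 587.0 kN/m
FS = R / T = 587.0 / 1091.7 = 0.538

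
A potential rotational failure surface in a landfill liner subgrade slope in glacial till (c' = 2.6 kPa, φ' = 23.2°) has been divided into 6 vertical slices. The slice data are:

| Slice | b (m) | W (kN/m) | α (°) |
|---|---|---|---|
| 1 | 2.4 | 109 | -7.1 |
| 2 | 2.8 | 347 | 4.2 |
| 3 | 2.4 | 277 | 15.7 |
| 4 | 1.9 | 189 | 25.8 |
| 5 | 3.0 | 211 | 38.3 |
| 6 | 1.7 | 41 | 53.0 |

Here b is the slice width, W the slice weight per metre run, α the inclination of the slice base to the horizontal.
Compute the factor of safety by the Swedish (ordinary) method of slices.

Ordinary method of slices: FS = Σ[c'·Δl_i + (W_i cosα_i)·tanφ'] / Σ W_i sinα_i, with Δl_i = b_i / cosα_i.
Slice 1: Δl = 2.4/cos(-7.1°) = 2.419 m; N'_1 = 109·cos(-7.1°) = 108.2; c'Δl = 6.29; W sinα = -13.5
Slice 2: Δl = 2.8/cos4.2° = 2.808 m; N'_2 = 347·cos4.2° = 346.1; c'Δl = 7.30; W sinα = 25.4
Slice 3: Δl = 2.4/cos15.7° = 2.493 m; N'_3 = 277·cos15.7° = 266.7; c'Δl = 6.48; W sinα = 75.0
Slice 4: Δl = 1.9/cos25.8° = 2.110 m; N'_4 = 189·cos25.8° = 170.2; c'Δl = 5.49; W sinα = 82.3
Slice 5: Δl = 3.0/cos38.3° = 3.823 m; N'_5 = 211·cos38.3° = 165.6; c'Δl = 9.94; W sinα = 130.8
Slice 6: Δl = 1.7/cos53.0° = 2.825 m; N'_6 = 41·cos53.0° = 24.7; c'Δl = 7.34; W sinα = 32.7
Σc'Δl = 42.8 kN/m; ΣN' = 1081.3 kN/m; ΣW sinα = 332.7 kN/m
Resisting = 42.8 + 1081.3·tan23.2° = 42.8 + 463.5 = 506.3 kN/m
FS = 506.3 / 332.7 = 1.522

FS = 1.52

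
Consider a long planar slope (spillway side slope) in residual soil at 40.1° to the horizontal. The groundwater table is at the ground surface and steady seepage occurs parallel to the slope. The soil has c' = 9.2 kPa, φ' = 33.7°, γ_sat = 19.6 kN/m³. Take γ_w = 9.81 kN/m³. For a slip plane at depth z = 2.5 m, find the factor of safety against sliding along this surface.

FS = 0.78

With seepage parallel to the slope and the water table at the surface, the effective normal stress on the slip plane uses the buoyant unit weight γ' = γ_sat − γ_w while the driving shear stress uses γ_sat:
FS = [c' + γ' z cos²β tanφ'] / [γ_sat z sinβ cosβ]
γ' = 19.6 − 9.81 = 9.79 kN/m³
Numerator = 9.2 + 9.79·2.5·cos²40.1°·tan33.7° = 9.2 + 9.79·2.5·0.5851·0.6669 = 18.751 kPa
Denominator = 19.6·2.5·sin40.1°·cos40.1° = 19.6·2.5·0.6441·0.7649 = 24.142 kPa
FS = 18.751 / 24.142 = 0.777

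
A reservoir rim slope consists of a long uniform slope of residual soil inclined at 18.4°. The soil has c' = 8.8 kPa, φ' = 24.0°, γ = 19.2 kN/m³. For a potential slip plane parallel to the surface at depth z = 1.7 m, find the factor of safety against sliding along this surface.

FS = 2.24

For an infinite slope with a slip plane parallel to the surface (no pore pressure): FS = [c' + γz cos²β tanφ'] / [γz sinβ cosβ].
γz = 19.2·1.7 = 32.64 kN/m²
Numerator = 8.8 + 32.64·cos²18.4°·tan24.0° = 8.8 + 32.64·0.9004·0.4452 = 21.884 kPa
Denominator = 32.64·sin18.4°·cos18.4° = 32.64·0.3156·0.9489 = 9.776 kPa
FS = 21.884 / 9.776 = 2.239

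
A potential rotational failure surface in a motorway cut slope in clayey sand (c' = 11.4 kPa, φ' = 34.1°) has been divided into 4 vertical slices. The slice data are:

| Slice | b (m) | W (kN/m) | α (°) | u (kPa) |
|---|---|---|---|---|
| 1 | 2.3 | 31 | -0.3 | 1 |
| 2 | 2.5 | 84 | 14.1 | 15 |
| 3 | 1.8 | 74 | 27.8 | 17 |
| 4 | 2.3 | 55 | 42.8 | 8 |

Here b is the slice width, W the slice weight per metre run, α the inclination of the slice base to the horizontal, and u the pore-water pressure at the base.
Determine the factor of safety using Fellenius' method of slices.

FS = 2.11

Ordinary method of slices: FS = Σ[c'·Δl_i + (W_i cosα_i − u_i·Δl_i)·tanφ'] / Σ W_i sinα_i, with Δl_i = b_i / cosα_i.
Slice 1: Δl = 2.3/cos(-0.3°) = 2.300 m; N'_1 = 31·cos(-0.3°) − 1·2.300 = 28.7; c'Δl = 26.22; W sinα = -0.2
Slice 2: Δl = 2.5/cos14.1° = 2.578 m; N'_2 = 84·cos14.1° − 15·2.578 = 42.8; c'Δl = 29.39; W sinα = 20.5
Slice 3: Δl = 1.8/cos27.8° = 2.035 m; N'_3 = 74·cos27.8° − 17·2.035 = 30.9; c'Δl = 23.20; W sinα = 34.5
Slice 4: Δl = 2.3/cos42.8° = 3.135 m; N'_4 = 55·cos42.8° − 8·3.135 = 15.3; c'Δl = 35.74; W sinα = 37.4
Σc'Δl = 114.5 kN/m; ΣN' = 117.6 kN/m; ΣW sinα = 92.2 kN/m
Resisting = 114.5 + 117.6·tan34.1° = 114.5 + 79.7 = 194.2 kN/m
FS = 194.2 / 92.2 = 2.107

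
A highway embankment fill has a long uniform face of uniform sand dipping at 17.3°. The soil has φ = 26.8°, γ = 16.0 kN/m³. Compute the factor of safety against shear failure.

FS = 1.62

For a dry cohesionless infinite slope the factor of safety is FS = tanφ / tanβ.
FS = tan26.8° / tan17.3° = 0.5051 / 0.3115 = 1.622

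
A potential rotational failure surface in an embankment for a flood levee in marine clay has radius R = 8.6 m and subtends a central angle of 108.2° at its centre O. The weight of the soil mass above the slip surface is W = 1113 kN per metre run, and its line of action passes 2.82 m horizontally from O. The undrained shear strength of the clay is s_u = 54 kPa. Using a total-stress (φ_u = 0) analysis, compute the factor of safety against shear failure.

FS = 2.40

Taking moments about the centre O, the resisting moment is provided by the undrained shear strength acting along the arc:
Arc length L_a = R·θ = 8.6·(108.2°·π/180) = 8.6·1.8884 = 16.24 m
M_R = s_u·L_a·R = 54·16.24·8.6 = 7542.2 kN·m/m
M_D = W·d = 1113·2.82 = 3138.7 kN·m/m
FS = M_R / M_D = 7542.2 / 3138.7 = 2.403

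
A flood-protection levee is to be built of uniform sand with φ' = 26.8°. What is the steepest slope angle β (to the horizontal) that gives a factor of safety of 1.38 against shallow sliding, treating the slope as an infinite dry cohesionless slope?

For an infinite dry cohesionless slope FS = tanφ'/tanβ, so tanβ = tanφ' / FS.
tanβ = tan26.8° / 1.38 = 0.5051 / 1.38 = 0.3660
β = arctan(0.3660) = 20.10°

β = 20.1°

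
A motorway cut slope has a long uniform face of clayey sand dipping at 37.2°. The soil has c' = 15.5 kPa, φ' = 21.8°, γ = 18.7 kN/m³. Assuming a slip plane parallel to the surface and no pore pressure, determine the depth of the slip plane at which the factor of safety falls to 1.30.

z = 2.23 m

Setting FS = 1.30 in FS = [c' + γz cos²β tanφ'] / [γz sinβ cosβ] and solving for z:
z = c' / [γ cosβ (FS·sinβ − cosβ·tanφ')]
  = 15.5 / [18.7·cos37.2°·(1.30·sin37.2° − cos37.2°·tan21.8°)]
  = 15.5 / [18.7·0.7965·(1.30·0.6046 − 0.7965·0.4000)]
  = 15.5 / 6.9618 = 2.226 m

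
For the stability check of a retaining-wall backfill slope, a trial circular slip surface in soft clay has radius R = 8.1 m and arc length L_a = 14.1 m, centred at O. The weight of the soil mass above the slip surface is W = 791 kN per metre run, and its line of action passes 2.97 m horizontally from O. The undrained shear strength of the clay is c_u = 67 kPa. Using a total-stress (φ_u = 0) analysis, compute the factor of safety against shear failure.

FS = 3.26

Taking moments about the centre O, the resisting moment is provided by the undrained shear strength acting along the arc:
M_R = c_u·L_a·R = 67·14.10·8.1 = 7652.1 kN·m/m
M_D = W·d = 791·2.97 = 2349.3 kN·m/m
FS = M_R / M_D = 7652.1 / 2349.3 = 3.257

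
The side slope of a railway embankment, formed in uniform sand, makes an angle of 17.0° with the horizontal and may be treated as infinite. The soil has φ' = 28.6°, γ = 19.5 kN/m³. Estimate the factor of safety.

FS = 1.78

For a dry cohesionless infinite slope the factor of safety is FS = tanφ' / tanβ.
FS = tan28.6° / tan17.0° = 0.5452 / 0.3057 = 1.783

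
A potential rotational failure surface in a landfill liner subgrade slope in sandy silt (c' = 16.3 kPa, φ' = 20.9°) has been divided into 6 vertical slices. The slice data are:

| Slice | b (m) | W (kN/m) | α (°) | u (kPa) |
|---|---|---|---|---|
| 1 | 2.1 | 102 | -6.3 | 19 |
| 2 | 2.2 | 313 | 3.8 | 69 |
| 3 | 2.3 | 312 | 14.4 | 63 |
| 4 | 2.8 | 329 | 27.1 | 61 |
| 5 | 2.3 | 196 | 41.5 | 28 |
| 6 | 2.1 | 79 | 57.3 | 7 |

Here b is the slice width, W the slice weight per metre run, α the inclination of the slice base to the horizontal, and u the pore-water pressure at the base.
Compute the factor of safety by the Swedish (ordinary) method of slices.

Ordinary method of slices: FS = Σ[c'·Δl_i + (W_i cosα_i − u_i·Δl_i)·tanφ'] / Σ W_i sinα_i, with Δl_i = b_i / cosα_i.
Slice 1: Δl = 2.1/cos(-6.3°) = 2.113 m; N'_1 = 102·cos(-6.3°) − 19·2.113 = 61.2; c'Δl = 34.44; W sinα = -11.2
Slice 2: Δl = 2.2/cos3.8° = 2.205 m; N'_2 = 313·cos3.8° − 69·2.205 = 160.2; c'Δl = 35.94; W sinα = 20.7
Slice 3: Δl = 2.3/cos14.4° = 2.375 m; N'_3 = 312·cos14.4° − 63·2.375 = 152.6; c'Δl = 38.71; W sinα = 77.6
Slice 4: Δl = 2.8/cos27.1° = 3.145 m; N'_4 = 329·cos27.1° − 61·3.145 = 101.0; c'Δl = 51.27; W sinα = 149.9
Slice 5: Δl = 2.3/cos41.5° = 3.071 m; N'_5 = 196·cos41.5° − 28·3.071 = 60.8; c'Δl = 50.06; W sinα = 129.9
Slice 6: Δl = 2.1/cos57.3° = 3.887 m; N'_6 = 79·cos57.3° − 7·3.887 = 15.5; c'Δl = 63.36; W sinα = 66.5
Σc'Δl = 273.8 kN/m; ΣN' = 551.3 kN/m; ΣW sinα = 433.4 kN/m
Resisting = 273.8 + 551.3·tan20.9° = 273.8 + 210.5 = 484.3 kN/m
FS = 484.3 / 433.4 = 1.118

FS = 1.12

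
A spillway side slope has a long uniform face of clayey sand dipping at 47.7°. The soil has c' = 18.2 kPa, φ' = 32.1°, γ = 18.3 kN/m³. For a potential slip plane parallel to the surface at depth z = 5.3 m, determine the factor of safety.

FS = 0.95

For an infinite slope with a slip plane parallel to the surface (no pore pressure): FS = [c' + γz cos²β tanφ'] / [γz sinβ cosβ].
γz = 18.3·5.3 = 96.99 kN/m²
Numerator = 18.2 + 96.99·cos²47.7°·tan32.1° = 18.2 + 96.99·0.4529·0.6273 = 45.758 kPa
Denominator = 96.99·sin47.7°·cos47.7° = 96.99·0.7396·0.6730 = 48.280 kPa
FS = 45.758 / 48.280 = 0.948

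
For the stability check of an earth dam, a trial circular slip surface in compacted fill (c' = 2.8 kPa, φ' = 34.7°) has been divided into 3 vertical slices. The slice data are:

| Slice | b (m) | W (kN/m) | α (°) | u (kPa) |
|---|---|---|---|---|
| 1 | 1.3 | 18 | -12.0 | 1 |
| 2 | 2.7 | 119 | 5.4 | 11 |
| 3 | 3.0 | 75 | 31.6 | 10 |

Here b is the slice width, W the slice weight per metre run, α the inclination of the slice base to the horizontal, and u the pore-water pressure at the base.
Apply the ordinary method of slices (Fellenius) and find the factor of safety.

FS = 2.43

Ordinary method of slices: FS = Σ[c'·Δl_i + (W_i cosα_i − u_i·Δl_i)·tanφ'] / Σ W_i sinα_i, with Δl_i = b_i / cosα_i.
Slice 1: Δl = 1.3/cos(-12.0°) = 1.329 m; N'_1 = 18·cos(-12.0°) − 1·1.329 = 16.3; c'Δl = 3.72; W sinα = -3.7
Slice 2: Δl = 2.7/cos5.4° = 2.712 m; N'_2 = 119·cos5.4° − 11·2.712 = 88.6; c'Δl = 7.59; W sinα = 11.2
Slice 3: Δl = 3.0/cos31.6° = 3.522 m; N'_3 = 75·cos31.6° − 10·3.522 = 28.7; c'Δl = 9.86; W sinα = 39.3
Σc'Δl = 21.2 kN/m; ΣN' = 133.6 kN/m; ΣW sinα = 46.8 kN/m
Resisting = 21.2 + 133.6·tan34.7° = 21.2 + 92.5 = 113.7 kN/m
FS = 113.7 / 46.8 = 2.431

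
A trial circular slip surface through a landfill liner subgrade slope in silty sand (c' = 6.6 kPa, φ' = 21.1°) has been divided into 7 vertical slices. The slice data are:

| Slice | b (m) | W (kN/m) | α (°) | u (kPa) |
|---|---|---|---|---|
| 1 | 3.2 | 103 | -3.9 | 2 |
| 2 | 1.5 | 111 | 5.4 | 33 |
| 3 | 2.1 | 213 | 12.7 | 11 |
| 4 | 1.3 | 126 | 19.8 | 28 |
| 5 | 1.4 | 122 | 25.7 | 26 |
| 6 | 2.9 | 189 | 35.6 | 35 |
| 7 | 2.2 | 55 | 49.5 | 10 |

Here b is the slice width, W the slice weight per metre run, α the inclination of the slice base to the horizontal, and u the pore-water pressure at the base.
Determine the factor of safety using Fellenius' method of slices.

Ordinary method of slices: FS = Σ[c'·Δl_i + (W_i cosα_i − u_i·Δl_i)·tanφ'] / Σ W_i sinα_i, with Δl_i = b_i / cosα_i.
Slice 1: Δl = 3.2/cos(-3.9°) = 3.207 m; N'_1 = 103·cos(-3.9°) − 2·3.207 = 96.3; c'Δl = 21.17; W sinα = -7.0
Slice 2: Δl = 1.5/cos5.4° = 1.507 m; N'_2 = 111·cos5.4° − 33·1.507 = 60.8; c'Δl = 9.94; W sinα = 10.4
Slice 3: Δl = 2.1/cos12.7° = 2.153 m; N'_3 = 213·cos12.7° − 11·2.153 = 184.1; c'Δl = 14.21; W sinα = 46.8
Slice 4: Δl = 1.3/cos19.8° = 1.382 m; N'_4 = 126·cos19.8° − 28·1.382 = 79.9; c'Δl = 9.12; W sinα = 42.7
Slice 5: Δl = 1.4/cos25.7° = 1.554 m; N'_5 = 122·cos25.7° − 26·1.554 = 69.5; c'Δl = 10.25; W sinα = 52.9
Slice 6: Δl = 2.9/cos35.6° = 3.567 m; N'_6 = 189·cos35.6° − 35·3.567 = 28.8; c'Δl = 23.54; W sinα = 110.0
Slice 7: Δl = 2.2/cos49.5° = 3.387 m; N'_7 = 55·cos49.5° − 10·3.387 = 1.8; c'Δl = 22.36; W sinα = 41.8
Σc'Δl = 110.6 kN/m; ΣN' = 521.3 kN/m; ΣW sinα = 297.7 kN/m
Resisting = 110.6 + 521.3·tan21.1° = 110.6 + 201.2 = 311.8 kN/m
FS = 311.8 / 297.7 = 1.047

FS = 1.05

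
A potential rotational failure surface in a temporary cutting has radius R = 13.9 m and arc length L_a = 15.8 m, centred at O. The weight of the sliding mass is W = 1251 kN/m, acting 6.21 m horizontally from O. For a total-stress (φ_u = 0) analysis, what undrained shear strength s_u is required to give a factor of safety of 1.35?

FS = s_u·L_a·R / (W·d), so s_u = FS·W·d / (L_a·R).
s_u = 1.35·1251·6.21 / (15.80·13.9) = 10487.8 / 219.62 = 47.75 kPa

s_u = 47.8 kPa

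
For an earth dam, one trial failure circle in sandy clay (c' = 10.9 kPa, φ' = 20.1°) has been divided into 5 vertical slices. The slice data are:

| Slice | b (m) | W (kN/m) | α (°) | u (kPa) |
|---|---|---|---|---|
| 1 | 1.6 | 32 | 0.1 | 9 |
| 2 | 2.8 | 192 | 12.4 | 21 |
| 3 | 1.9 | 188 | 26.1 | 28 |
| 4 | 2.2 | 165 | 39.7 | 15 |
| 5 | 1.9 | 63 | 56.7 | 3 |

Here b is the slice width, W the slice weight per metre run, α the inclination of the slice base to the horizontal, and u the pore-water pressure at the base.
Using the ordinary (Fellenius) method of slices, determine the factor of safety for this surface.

Ordinary method of slices: FS = Σ[c'·Δl_i + (W_i cosα_i − u_i·Δl_i)·tanφ'] / Σ W_i sinα_i, with Δl_i = b_i / cosα_i.
Slice 1: Δl = 1.6/cos0.1° = 1.600 m; N'_1 = 32·cos0.1° − 9·1.600 = 17.6; c'Δl = 17.44; W sinα = 0.1
Slice 2: Δl = 2.8/cos12.4° = 2.867 m; N'_2 = 192·cos12.4° − 21·2.867 = 127.3; c'Δl = 31.25; W sinα = 41.2
Slice 3: Δl = 1.9/cos26.1° = 2.116 m; N'_3 = 188·cos26.1° − 28·2.116 = 109.6; c'Δl = 23.06; W sinα = 82.7
Slice 4: Δl = 2.2/cos39.7° = 2.859 m; N'_4 = 165·cos39.7° − 15·2.859 = 84.1; c'Δl = 31.17; W sinα = 105.4
Slice 5: Δl = 1.9/cos56.7° = 3.461 m; N'_5 = 63·cos56.7° − 3·3.461 = 24.2; c'Δl = 37.72; W sinα = 52.7
Σc'Δl = 140.6 kN/m; ΣN' = 362.8 kN/m; ΣW sinα = 282.0 kN/m
Resisting = 140.6 + 362.8·tan20.1° = 140.6 + 132.8 = 273.4 kN/m
FS = 273.4 / 282.0 = 0.969

FS = 0.97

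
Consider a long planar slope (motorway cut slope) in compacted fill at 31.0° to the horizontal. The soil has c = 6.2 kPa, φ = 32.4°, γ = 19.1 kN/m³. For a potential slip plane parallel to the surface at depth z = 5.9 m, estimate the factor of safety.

FS = 1.18

For an infinite slope with a slip plane parallel to the surface (no pore pressure): FS = [c + γz cos²β tanφ] / [γz sinβ cosβ].
γz = 19.1·5.9 = 112.69 kN/m²
Numerator = 6.2 + 112.69·cos²31.0°·tan32.4° = 6.2 + 112.69·0.7347·0.6346 = 58.745 kPa
Denominator = 112.69·sin31.0°·cos31.0° = 112.69·0.5150·0.8572 = 49.750 kPa
FS = 58.745 / 49.750 = 1.181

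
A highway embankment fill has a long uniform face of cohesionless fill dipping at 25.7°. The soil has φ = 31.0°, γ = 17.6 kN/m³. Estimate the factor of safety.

FS = 1.25

For a dry cohesionless infinite slope the factor of safety is FS = tanφ / tanβ.
FS = tan31.0° / tan25.7° = 0.6009 / 0.4813 = 1.248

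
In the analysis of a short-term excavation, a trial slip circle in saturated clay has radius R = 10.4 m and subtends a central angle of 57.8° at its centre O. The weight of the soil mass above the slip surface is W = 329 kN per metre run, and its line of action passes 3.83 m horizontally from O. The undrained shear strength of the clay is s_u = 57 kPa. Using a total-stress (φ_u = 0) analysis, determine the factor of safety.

Taking moments about the centre O, the resisting moment is provided by the undrained shear strength acting along the arc:
Arc length L_a = R·θ = 10.4·(57.8°·π/180) = 10.4·1.0088 = 10.49 m
M_R = s_u·L_a·R = 57·10.49·10.4 = 6219.4 kN·m/m
M_D = W·d = 329·3.83 = 1260.1 kN·m/m
FS = M_R / M_D = 6219.4 / 1260.1 = 4.936

FS = 4.94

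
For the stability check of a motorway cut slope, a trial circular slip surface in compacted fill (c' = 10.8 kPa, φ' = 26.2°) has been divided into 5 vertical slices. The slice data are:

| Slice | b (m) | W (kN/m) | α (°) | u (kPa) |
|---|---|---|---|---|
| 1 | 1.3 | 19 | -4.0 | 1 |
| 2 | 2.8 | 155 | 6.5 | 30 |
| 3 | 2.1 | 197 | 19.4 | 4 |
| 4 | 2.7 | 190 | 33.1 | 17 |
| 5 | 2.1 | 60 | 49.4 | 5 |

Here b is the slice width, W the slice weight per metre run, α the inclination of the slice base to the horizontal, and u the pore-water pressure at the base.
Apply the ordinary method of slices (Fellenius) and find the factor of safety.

Ordinary method of slices: FS = Σ[c'·Δl_i + (W_i cosα_i − u_i·Δl_i)·tanφ'] / Σ W_i sinα_i, with Δl_i = b_i / cosα_i.
Slice 1: Δl = 1.3/cos(-4.0°) = 1.303 m; N'_1 = 19·cos(-4.0°) − 1·1.303 = 17.7; c'Δl = 14.07; W sinα = -1.3
Slice 2: Δl = 2.8/cos6.5° = 2.818 m; N'_2 = 155·cos6.5° − 30·2.818 = 69.5; c'Δl = 30.44; W sinα = 17.5
Slice 3: Δl = 2.1/cos19.4° = 2.226 m; N'_3 = 197·cos19.4° − 4·2.226 = 176.9; c'Δl = 24.05; W sinα = 65.4
Slice 4: Δl = 2.7/cos33.1° = 3.223 m; N'_4 = 190·cos33.1° − 17·3.223 = 104.4; c'Δl = 34.81; W sinα = 103.8
Slice 5: Δl = 2.1/cos49.4° = 3.227 m; N'_5 = 60·cos49.4° − 5·3.227 = 22.9; c'Δl = 34.85; W sinα = 45.6
Σc'Δl = 138.2 kN/m; ΣN' = 391.3 kN/m; ΣW sinα = 231.0 kN/m
Resisting = 138.2 + 391.3·tan26.2° = 138.2 + 192.5 = 330.8 kN/m
FS = 330.8 / 231.0 = 1.432

FS = 1.43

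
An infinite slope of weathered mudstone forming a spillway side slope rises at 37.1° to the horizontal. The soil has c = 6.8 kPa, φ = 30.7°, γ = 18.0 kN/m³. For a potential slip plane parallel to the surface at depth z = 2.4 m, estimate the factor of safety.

FS = 1.11

For an infinite slope with a slip plane parallel to the surface (no pore pressure): FS = [c + γz cos²β tanφ] / [γz sinβ cosβ].
γz = 18.0·2.4 = 43.20 kN/m²
Numerator = 6.8 + 43.20·cos²37.1°·tan30.7° = 6.8 + 43.20·0.6361·0.5938 = 23.117 kPa
Denominator = 43.20·sin37.1°·cos37.1° = 43.20·0.6032·0.7976 = 20.784 kPa
FS = 23.117 / 20.784 = 1.112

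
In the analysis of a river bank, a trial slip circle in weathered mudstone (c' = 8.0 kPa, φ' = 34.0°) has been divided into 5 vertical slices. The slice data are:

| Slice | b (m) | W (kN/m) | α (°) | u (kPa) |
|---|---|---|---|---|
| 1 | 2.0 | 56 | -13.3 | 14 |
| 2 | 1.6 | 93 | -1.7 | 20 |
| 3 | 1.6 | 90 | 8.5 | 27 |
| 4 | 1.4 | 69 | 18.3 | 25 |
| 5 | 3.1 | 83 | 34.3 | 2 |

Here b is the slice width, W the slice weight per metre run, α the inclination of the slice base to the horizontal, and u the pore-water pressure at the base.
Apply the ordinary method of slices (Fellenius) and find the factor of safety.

FS = 3.53

Ordinary method of slices: FS = Σ[c'·Δl_i + (W_i cosα_i − u_i·Δl_i)·tanφ'] / Σ W_i sinα_i, with Δl_i = b_i / cosα_i.
Slice 1: Δl = 2.0/cos(-13.3°) = 2.055 m; N'_1 = 56·cos(-13.3°) − 14·2.055 = 25.7; c'Δl = 16.44; W sinα = -12.9
Slice 2: Δl = 1.6/cos(-1.7°) = 1.601 m; N'_2 = 93·cos(-1.7°) − 20·1.601 = 60.9; c'Δl = 12.81; W sinα = -2.8
Slice 3: Δl = 1.6/cos8.5° = 1.618 m; N'_3 = 90·cos8.5° − 27·1.618 = 45.3; c'Δl = 12.94; W sinα = 13.3
Slice 4: Δl = 1.4/cos18.3° = 1.475 m; N'_4 = 69·cos18.3° − 25·1.475 = 28.6; c'Δl = 11.80; W sinα = 21.7
Slice 5: Δl = 3.1/cos34.3° = 3.753 m; N'_5 = 83·cos34.3° − 2·3.753 = 61.1; c'Δl = 30.02; W sinα = 46.8
Σc'Δl = 84.0 kN/m; ΣN' = 221.7 kN/m; ΣW sinα = 66.1 kN/m
Resisting = 84.0 + 221.7·tan34.0° = 84.0 + 149.5 = 233.6 kN/m
FS = 233.6 / 66.1 = 3.533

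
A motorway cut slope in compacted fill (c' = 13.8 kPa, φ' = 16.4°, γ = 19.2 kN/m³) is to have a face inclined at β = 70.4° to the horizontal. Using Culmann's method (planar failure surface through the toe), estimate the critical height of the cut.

H_c = 6.30 m

Culmann's analysis gives the critical failure plane at α_cr = (β + φ')/2 = (70.4 + 16.4)/2 = 43.4°, and the critical height
H_c = (4c'/γ) · sinβ cosφ' / [1 − cos(β − φ')]
    = (4·13.8/19.2) · sin70.4°·cos16.4° / [1 − cos(54.0°)]
    = 2.875 · 0.9421·0.9593 / [1 − 0.5878]
    = 2.875 · 0.9037 / 0.4122
    = 6.30 m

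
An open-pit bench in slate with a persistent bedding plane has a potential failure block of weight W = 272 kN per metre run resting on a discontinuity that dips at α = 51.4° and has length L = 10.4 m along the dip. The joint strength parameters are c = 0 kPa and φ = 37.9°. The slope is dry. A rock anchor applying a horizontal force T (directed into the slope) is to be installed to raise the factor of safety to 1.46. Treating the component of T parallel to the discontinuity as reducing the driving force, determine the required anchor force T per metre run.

Resolving forces along and normal to the sliding plane, with the horizontal anchor force T adding T·sinα to the effective normal force and T·cosα acting up the plane against the driving force:
FS = [cL + (W cosα + T sinα) tanφ] / [W sinα − T cosα]
Without the anchor: N' = 169.7 kN/m, driving T_d = 212.6 kN/m, resisting R = 0·10.4 + 169.7·tan37.9° = 132.1 kN/m, FS = 0.62.
Setting FS = 1.46 and solving for T:
1.46·(212.6 − T cos51.4°) = 132.1 + T sin51.4°·tan37.9°
T·(sin51.4°·tan37.9° + 1.46·cos51.4°) = 1.46·212.6 − 132.1
T·(0.7815·0.7785 + 1.46·0.6239) = 310.4 − 132.1 = 178.3
T·1.5193 = 178.3
T = 117.3 kN/m

T = 117 kN/m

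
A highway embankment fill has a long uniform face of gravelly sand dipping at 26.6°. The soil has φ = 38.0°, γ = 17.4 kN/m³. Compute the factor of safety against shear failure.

FS = 1.56

For a dry cohesionless infinite slope the factor of safety is FS = tanφ / tanβ.
FS = tan38.0° / tan26.6° = 0.7813 / 0.5008 = 1.560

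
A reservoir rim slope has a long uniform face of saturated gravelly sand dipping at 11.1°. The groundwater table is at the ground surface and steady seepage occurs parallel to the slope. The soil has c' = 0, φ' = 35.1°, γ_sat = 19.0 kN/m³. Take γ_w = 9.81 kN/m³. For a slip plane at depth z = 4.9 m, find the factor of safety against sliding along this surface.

With seepage parallel to the slope and the water table at the surface, the effective normal stress on the slip plane uses the buoyant unit weight γ' = γ_sat − γ_w while the driving shear stress uses γ_sat:
FS = [c' + γ' z cos²β tanφ'] / [γ_sat z sinβ cosβ]
(For c' = 0 this reduces to FS = (γ'/γ_sat)·tanφ'/tanβ.)
γ' = 19.0 − 9.81 = 9.19 kN/m³
Numerator = 0.0 + 9.19·4.9·cos²11.1°·tan35.1° = 0.0 + 9.19·4.9·0.9629·0.7028 = 30.475 kPa
Denominator = 19.0·4.9·sin11.1°·cos11.1° = 19.0·4.9·0.1925·0.9813 = 17.588 kPa
FS = 30.475 / 17.588 = 1.733

FS = 1.73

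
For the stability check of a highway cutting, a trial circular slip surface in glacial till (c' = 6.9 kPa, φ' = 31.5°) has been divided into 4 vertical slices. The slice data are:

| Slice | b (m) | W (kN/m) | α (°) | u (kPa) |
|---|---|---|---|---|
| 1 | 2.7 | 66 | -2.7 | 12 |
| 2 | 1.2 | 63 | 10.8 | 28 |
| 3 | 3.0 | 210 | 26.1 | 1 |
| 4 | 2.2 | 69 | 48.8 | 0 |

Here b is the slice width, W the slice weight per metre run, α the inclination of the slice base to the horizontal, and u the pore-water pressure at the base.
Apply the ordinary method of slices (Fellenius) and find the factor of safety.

Ordinary method of slices: FS = Σ[c'·Δl_i + (W_i cosα_i − u_i·Δl_i)·tanφ'] / Σ W_i sinα_i, with Δl_i = b_i / cosα_i.
Slice 1: Δl = 2.7/cos(-2.7°) = 2.703 m; N'_1 = 66·cos(-2.7°) − 12·2.703 = 33.5; c'Δl = 18.65; W sinα = -3.1
Slice 2: Δl = 1.2/cos10.8° = 1.222 m; N'_2 = 63·cos10.8° − 28·1.222 = 27.7; c'Δl = 8.43; W sinα = 11.8
Slice 3: Δl = 3.0/cos26.1° = 3.341 m; N'_3 = 210·cos26.1° − 1·3.341 = 185.2; c'Δl = 23.05; W sinα = 92.4
Slice 4: Δl = 2.2/cos48.8° = 3.340 m; N'_4 = 69·cos48.8° − 0·3.340 = 45.4; c'Δl = 23.05; W sinα = 51.9
Σc'Δl = 73.2 kN/m; ΣN' = 291.9 kN/m; ΣW sinα = 153.0 kN/m
Resisting = 73.2 + 291.9·tan31.5° = 73.2 + 178.9 = 252.0 kN/m
FS = 252.0 / 153.0 = 1.647

FS = 1.65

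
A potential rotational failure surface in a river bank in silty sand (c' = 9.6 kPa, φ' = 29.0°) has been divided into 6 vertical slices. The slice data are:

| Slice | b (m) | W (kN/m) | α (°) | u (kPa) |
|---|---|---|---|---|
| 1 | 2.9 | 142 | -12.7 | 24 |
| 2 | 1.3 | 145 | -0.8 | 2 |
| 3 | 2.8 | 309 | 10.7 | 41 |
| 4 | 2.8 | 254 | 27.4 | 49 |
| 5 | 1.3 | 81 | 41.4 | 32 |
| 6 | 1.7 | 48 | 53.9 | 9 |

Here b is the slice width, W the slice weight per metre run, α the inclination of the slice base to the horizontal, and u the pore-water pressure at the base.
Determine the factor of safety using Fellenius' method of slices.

Ordinary method of slices: FS = Σ[c'·Δl_i + (W_i cosα_i − u_i·Δl_i)·tanφ'] / Σ W_i sinα_i, with Δl_i = b_i / cosα_i.
Slice 1: Δl = 2.9/cos(-12.7°) = 2.973 m; N'_1 = 142·cos(-12.7°) − 24·2.973 = 67.2; c'Δl = 28.54; W sinα = -31.2
Slice 2: Δl = 1.3/cos(-0.8°) = 1.300 m; N'_2 = 145·cos(-0.8°) − 2·1.300 = 142.4; c'Δl = 12.48; W sinα = -2.0
Slice 3: Δl = 2.8/cos10.7° = 2.850 m; N'_3 = 309·cos10.7° − 41·2.850 = 186.8; c'Δl = 27.36; W sinα = 57.4
Slice 4: Δl = 2.8/cos27.4° = 3.154 m; N'_4 = 254·cos27.4° − 49·3.154 = 71.0; c'Δl = 30.28; W sinα = 116.9
Slice 5: Δl = 1.3/cos41.4° = 1.733 m; N'_5 = 81·cos41.4° − 32·1.733 = 5.3; c'Δl = 16.64; W sinα = 53.6
Slice 6: Δl = 1.7/cos53.9° = 2.885 m; N'_6 = 48·cos53.9° − 9·2.885 = 2.3; c'Δl = 27.70; W sinα = 38.8
Σc'Δl = 143.0 kN/m; ΣN' = 474.9 kN/m; ΣW sinα = 233.4 kN/m
Resisting = 143.0 + 474.9·tan29.0° = 143.0 + 263.3 = 406.3 kN/m
FS = 406.3 / 233.4 = 1.741

FS = 1.74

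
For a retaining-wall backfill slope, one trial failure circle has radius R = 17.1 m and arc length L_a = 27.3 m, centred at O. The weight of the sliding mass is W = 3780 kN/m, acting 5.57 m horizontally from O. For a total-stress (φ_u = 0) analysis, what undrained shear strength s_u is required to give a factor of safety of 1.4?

s_u = 63.1 kPa

FS = s_u·L_a·R / (W·d), so s_u = FS·W·d / (L_a·R).
s_u = 1.4·3780·5.57 / (27.30·17.1) = 29476.4 / 466.83 = 63.14 kPa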